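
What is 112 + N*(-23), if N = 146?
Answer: -3246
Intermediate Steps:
112 + N*(-23) = 112 + 146*(-23) = 112 - 3358 = -3246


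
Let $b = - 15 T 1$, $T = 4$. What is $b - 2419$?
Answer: $-2479$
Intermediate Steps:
$b = -60$ ($b = \left(-15\right) 4 \cdot 1 = \left(-60\right) 1 = -60$)
$b - 2419 = -60 - 2419 = -2479$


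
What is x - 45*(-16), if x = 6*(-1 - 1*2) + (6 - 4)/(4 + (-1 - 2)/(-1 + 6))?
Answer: 11944/17 ≈ 702.59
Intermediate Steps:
x = -296/17 (x = 6*(-1 - 2) + 2/(4 - 3/5) = 6*(-3) + 2/(4 - 3*⅕) = -18 + 2/(4 - ⅗) = -18 + 2/(17/5) = -18 + 2*(5/17) = -18 + 10/17 = -296/17 ≈ -17.412)
x - 45*(-16) = -296/17 - 45*(-16) = -296/17 + 720 = 11944/17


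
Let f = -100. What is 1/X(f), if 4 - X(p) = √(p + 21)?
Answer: 4/95 + I*√79/95 ≈ 0.042105 + 0.09356*I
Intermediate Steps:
X(p) = 4 - √(21 + p) (X(p) = 4 - √(p + 21) = 4 - √(21 + p))
1/X(f) = 1/(4 - √(21 - 100)) = 1/(4 - √(-79)) = 1/(4 - I*√79)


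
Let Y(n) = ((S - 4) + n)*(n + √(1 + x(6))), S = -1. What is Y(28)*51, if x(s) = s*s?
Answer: 32844 + 1173*√37 ≈ 39979.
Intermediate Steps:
x(s) = s²
Y(n) = (-5 + n)*(n + √37) (Y(n) = ((-1 - 4) + n)*(n + √(1 + 6²)) = (-5 + n)*(n + √(1 + 36)) = (-5 + n)*(n + √37))
Y(28)*51 = (28² - 5*28 - 5*√37 + 28*√37)*51 = (784 - 140 - 5*√37 + 28*√37)*51 = (644 + 23*√37)*51 = 32844 + 1173*√37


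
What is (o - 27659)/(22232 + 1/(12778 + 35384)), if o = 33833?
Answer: 297352188/1070737585 ≈ 0.27771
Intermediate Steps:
(o - 27659)/(22232 + 1/(12778 + 35384)) = (33833 - 27659)/(22232 + 1/(12778 + 35384)) = 6174/(22232 + 1/48162) = 6174/(1070737585/48162) = 6174*(48162/1070737585) = 297352188/1070737585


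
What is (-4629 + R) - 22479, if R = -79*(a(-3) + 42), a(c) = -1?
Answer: -30347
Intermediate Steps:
R = -3239 (R = -79*(-1 + 42) = -79*41 = -3239)
(-4629 + R) - 22479 = (-4629 - 3239) - 22479 = -7868 - 22479 = -30347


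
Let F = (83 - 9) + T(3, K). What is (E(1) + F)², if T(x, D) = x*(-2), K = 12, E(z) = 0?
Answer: 4624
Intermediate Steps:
T(x, D) = -2*x
F = 68 (F = (83 - 9) - 2*3 = 74 - 6 = 68)
(E(1) + F)² = (0 + 68)² = 68² = 4624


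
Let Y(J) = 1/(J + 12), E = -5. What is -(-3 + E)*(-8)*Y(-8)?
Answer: -16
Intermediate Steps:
Y(J) = 1/(12 + J)
-(-3 + E)*(-8)*Y(-8) = -(-3 - 5)*(-8)/(12 - 8) = -(-8*(-8))/4 = -64/4 = -1*16 = -16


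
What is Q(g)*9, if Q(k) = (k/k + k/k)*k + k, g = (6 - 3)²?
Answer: 243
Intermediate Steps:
g = 9 (g = 3² = 9)
Q(k) = 3*k (Q(k) = (1 + 1)*k + k = 2*k + k = 3*k)
Q(g)*9 = (3*9)*9 = 27*9 = 243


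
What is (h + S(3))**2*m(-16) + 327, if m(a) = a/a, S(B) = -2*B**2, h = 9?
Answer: 408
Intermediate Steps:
m(a) = 1
(h + S(3))**2*m(-16) + 327 = (9 - 2*3**2)**2*1 + 327 = (9 - 2*9)**2*1 + 327 = (9 - 18)**2*1 + 327 = (-9)**2*1 + 327 = 81*1 + 327 = 81 + 327 = 408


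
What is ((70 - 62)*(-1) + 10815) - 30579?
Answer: -19772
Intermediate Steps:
((70 - 62)*(-1) + 10815) - 30579 = (8*(-1) + 10815) - 30579 = (-8 + 10815) - 30579 = 10807 - 30579 = -19772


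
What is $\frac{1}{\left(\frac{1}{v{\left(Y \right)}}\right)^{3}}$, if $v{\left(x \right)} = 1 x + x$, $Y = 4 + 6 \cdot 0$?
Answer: $512$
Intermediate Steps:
$Y = 4$ ($Y = 4 + 0 = 4$)
$v{\left(x \right)} = 2 x$ ($v{\left(x \right)} = x + x = 2 x$)
$\frac{1}{\left(\frac{1}{v{\left(Y \right)}}\right)^{3}} = \frac{1}{\left(\frac{1}{2 \cdot 4}\right)^{3}} = \frac{1}{\left(\frac{1}{8}\right)^{3}} = \frac{1}{\frac{1}{512}} = 512$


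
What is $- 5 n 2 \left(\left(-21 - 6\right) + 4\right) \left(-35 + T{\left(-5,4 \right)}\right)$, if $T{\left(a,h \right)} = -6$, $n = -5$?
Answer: $47150$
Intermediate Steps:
$- 5 n 2 \left(\left(-21 - 6\right) + 4\right) \left(-35 + T{\left(-5,4 \right)}\right) = \left(-5\right) \left(-5\right) 2 \left(\left(-21 - 6\right) + 4\right) \left(-35 - 6\right) = 25 \cdot 2 \left(\left(-21 - 6\right) + 4\right) \left(-41\right) = 50 \left(-27 + 4\right) \left(-41\right) = 50 \left(\left(-23\right) \left(-41\right)\right) = 50 \cdot 943 = 47150$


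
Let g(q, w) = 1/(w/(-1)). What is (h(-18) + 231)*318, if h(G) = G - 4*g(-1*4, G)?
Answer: 202990/3 ≈ 67663.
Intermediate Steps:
g(q, w) = -1/w (g(q, w) = 1/(w*(-1)) = 1/(-w) = -1/w)
h(G) = G + 4/G (h(G) = G - (-4)/G = G + 4/G)
(h(-18) + 231)*318 = ((-18 + 4/(-18)) + 231)*318 = ((-18 + 4*(-1/18)) + 231)*318 = ((-18 - 2/9) + 231)*318 = (-164/9 + 231)*318 = (1915/9)*318 = 202990/3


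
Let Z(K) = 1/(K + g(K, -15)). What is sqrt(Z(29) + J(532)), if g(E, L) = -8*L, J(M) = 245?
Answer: sqrt(5439394)/149 ≈ 15.653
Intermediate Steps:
Z(K) = 1/(120 + K) (Z(K) = 1/(K - 8*(-15)) = 1/(K + 120) = 1/(120 + K))
sqrt(Z(29) + J(532)) = sqrt(1/(120 + 29) + 245) = sqrt(1/149 + 245) = sqrt(36506/149) = sqrt(5439394)/149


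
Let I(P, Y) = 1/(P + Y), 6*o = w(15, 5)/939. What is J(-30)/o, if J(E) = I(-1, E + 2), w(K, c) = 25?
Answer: -5634/725 ≈ -7.7710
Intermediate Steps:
o = 25/5634 (o = (25/939)/6 = (25*(1/939))/6 = (⅙)*(25/939) = 25/5634 ≈ 0.0044373)
J(E) = 1/(1 + E) (J(E) = 1/(-1 + (E + 2)) = 1/(-1 + (2 + E)) = 1/(1 + E))
J(-30)/o = 1/((1 - 30)*(25/5634)) = (5634/25)/(-29) = -1/29*5634/25 = -5634/725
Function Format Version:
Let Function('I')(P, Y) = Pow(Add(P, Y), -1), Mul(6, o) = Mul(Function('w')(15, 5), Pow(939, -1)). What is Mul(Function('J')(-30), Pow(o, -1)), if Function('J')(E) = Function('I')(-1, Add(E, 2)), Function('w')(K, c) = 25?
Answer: Rational(-5634, 725) ≈ -7.7710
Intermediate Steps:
o = Rational(25, 5634) (o = Mul(Rational(1, 6), Mul(25, Pow(939, -1))) = Mul(Rational(1, 6), Mul(25, Rational(1, 939))) = Mul(Rational(1, 6), Rational(25, 939)) = Rational(25, 5634) ≈ 0.0044373)
Function('J')(E) = Pow(Add(1, E), -1) (Function('J')(E) = Pow(Add(-1, Add(E, 2)), -1) = Pow(Add(-1, Add(2, E)), -1) = Pow(Add(1, E), -1))
Mul(Function('J')(-30), Pow(o, -1)) = Mul(Pow(Add(1, -30), -1), Pow(Rational(25, 5634), -1)) = Mul(Pow(-29, -1), Rational(5634, 25)) = Mul(Rational(-1, 29), Rational(5634, 25)) = Rational(-5634, 725)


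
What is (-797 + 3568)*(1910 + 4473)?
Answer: 17687293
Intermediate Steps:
(-797 + 3568)*(1910 + 4473) = 2771*6383 = 17687293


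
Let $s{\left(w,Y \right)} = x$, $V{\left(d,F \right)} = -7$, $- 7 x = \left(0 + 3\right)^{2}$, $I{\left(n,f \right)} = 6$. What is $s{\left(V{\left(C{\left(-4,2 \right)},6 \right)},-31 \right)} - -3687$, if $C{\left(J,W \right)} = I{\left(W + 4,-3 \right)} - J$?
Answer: $\frac{25800}{7} \approx 3685.7$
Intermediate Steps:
$x = - \frac{9}{7}$ ($x = - \frac{\left(0 + 3\right)^{2}}{7} = - \frac{3^{2}}{7} = \left(- \frac{1}{7}\right) 9 = - \frac{9}{7} \approx -1.2857$)
$C{\left(J,W \right)} = 6 - J$
$s{\left(w,Y \right)} = - \frac{9}{7}$
$s{\left(V{\left(C{\left(-4,2 \right)},6 \right)},-31 \right)} - -3687 = - \frac{9}{7} - -3687 = - \frac{9}{7} + 3687 = \frac{25800}{7}$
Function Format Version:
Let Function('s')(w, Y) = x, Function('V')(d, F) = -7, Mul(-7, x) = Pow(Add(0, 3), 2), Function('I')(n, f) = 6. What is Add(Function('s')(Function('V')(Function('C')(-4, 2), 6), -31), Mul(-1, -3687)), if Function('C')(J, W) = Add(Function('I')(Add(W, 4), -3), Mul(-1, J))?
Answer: Rational(25800, 7) ≈ 3685.7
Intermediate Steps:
x = Rational(-9, 7) (x = Mul(Rational(-1, 7), Pow(Add(0, 3), 2)) = Mul(Rational(-1, 7), Pow(3, 2)) = Mul(Rational(-1, 7), 9) = Rational(-9, 7) ≈ -1.2857)
Function('C')(J, W) = Add(6, Mul(-1, J))
Function('s')(w, Y) = Rational(-9, 7)
Add(Function('s')(Function('V')(Function('C')(-4, 2), 6), -31), Mul(-1, -3687)) = Add(Rational(-9, 7), Mul(-1, -3687)) = Add(Rational(-9, 7), 3687) = Rational(25800, 7)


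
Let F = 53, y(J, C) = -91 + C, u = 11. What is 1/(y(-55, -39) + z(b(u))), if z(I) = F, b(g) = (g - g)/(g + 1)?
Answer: -1/77 ≈ -0.012987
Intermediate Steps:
b(g) = 0 (b(g) = 0/(1 + g) = 0)
z(I) = 53
1/(y(-55, -39) + z(b(u))) = 1/((-91 - 39) + 53) = 1/(-130 + 53) = 1/(-77) = -1/77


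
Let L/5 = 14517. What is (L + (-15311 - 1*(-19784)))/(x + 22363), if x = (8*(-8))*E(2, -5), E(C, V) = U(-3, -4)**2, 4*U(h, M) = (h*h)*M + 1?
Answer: 25686/5821 ≈ 4.4126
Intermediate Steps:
U(h, M) = 1/4 + M*h**2/4 (U(h, M) = ((h*h)*M + 1)/4 = (h**2*M + 1)/4 = (M*h**2 + 1)/4 = (1 + M*h**2)/4 = 1/4 + M*h**2/4)
L = 72585 (L = 5*14517 = 72585)
E(C, V) = 1225/16 (E(C, V) = (1/4 + (1/4)*(-4)*(-3)**2)**2 = (1/4 + (1/4)*(-4)*9)**2 = (1/4 - 9)**2 = (-35/4)**2 = 1225/16)
x = -4900 (x = (8*(-8))*(1225/16) = -64*1225/16 = -4900)
(L + (-15311 - 1*(-19784)))/(x + 22363) = (72585 + (-15311 - 1*(-19784)))/(-4900 + 22363) = (72585 + (-15311 + 19784))/17463 = (72585 + 4473)*(1/17463) = 77058*(1/17463) = 25686/5821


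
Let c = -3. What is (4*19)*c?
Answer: -228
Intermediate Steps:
(4*19)*c = (4*19)*(-3) = 76*(-3) = -228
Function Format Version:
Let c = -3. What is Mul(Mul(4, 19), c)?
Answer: -228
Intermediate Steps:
Mul(Mul(4, 19), c) = Mul(Mul(4, 19), -3) = Mul(76, -3) = -228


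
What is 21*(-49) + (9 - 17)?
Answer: -1037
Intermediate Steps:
21*(-49) + (9 - 17) = -1029 - 8 = -1037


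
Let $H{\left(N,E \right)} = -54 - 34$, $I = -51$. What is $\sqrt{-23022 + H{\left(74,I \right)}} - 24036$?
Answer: $-24036 + i \sqrt{23110} \approx -24036.0 + 152.02 i$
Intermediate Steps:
$H{\left(N,E \right)} = -88$ ($H{\left(N,E \right)} = -54 - 34 = -88$)
$\sqrt{-23022 + H{\left(74,I \right)}} - 24036 = \sqrt{-23022 - 88} - 24036 = \sqrt{-23110} - 24036 = i \sqrt{23110} - 24036 = -24036 + i \sqrt{23110}$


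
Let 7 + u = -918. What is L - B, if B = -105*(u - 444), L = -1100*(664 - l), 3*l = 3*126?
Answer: -735545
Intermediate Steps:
l = 126 (l = (3*126)/3 = (⅓)*378 = 126)
u = -925 (u = -7 - 918 = -925)
L = -591800 (L = -1100*(664 - 1*126) = -1100*(664 - 126) = -1100*538 = -591800)
B = 143745 (B = -105*(-925 - 444) = -105*(-1369) = 143745)
L - B = -591800 - 1*143745 = -591800 - 143745 = -735545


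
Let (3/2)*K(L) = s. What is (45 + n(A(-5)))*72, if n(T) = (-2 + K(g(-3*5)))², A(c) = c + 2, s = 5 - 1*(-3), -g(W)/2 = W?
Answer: 4040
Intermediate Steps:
g(W) = -2*W
s = 8 (s = 5 + 3 = 8)
K(L) = 16/3 (K(L) = (⅔)*8 = 16/3)
A(c) = 2 + c
n(T) = 100/9 (n(T) = (-2 + 16/3)² = (10/3)² = 100/9)
(45 + n(A(-5)))*72 = (45 + 100/9)*72 = (505/9)*72 = 4040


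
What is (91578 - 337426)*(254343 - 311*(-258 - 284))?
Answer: -103970348440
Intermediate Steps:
(91578 - 337426)*(254343 - 311*(-258 - 284)) = -245848*(254343 - 311*(-542)) = -245848*(254343 + 168562) = -245848*422905 = -103970348440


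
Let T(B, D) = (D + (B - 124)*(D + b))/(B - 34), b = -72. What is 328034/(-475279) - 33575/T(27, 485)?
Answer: -1047770761/158064216 ≈ -6.6288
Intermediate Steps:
T(B, D) = (D + (-124 + B)*(-72 + D))/(-34 + B) (T(B, D) = (D + (B - 124)*(D - 72))/(B - 34) = (D + (-124 + B)*(-72 + D))/(-34 + B))
328034/(-475279) - 33575/T(27, 485) = 328034/(-475279) - 33575*(-34 + 27)/(8928 - 123*485 - 72*27 + 27*485) = 328034*(-1/475279) - 33575*(-7/(8928 - 59655 - 1944 + 13095)) = -46862/67897 - 33575/((-⅐*(-39576))) = -46862/67897 - 33575/39576/7 = -46862/67897 - 33575*7/39576 = -46862/67897 - 13825/2328 = -1047770761/158064216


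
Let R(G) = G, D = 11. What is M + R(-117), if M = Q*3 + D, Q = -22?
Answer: -172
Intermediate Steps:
M = -55 (M = -22*3 + 11 = -66 + 11 = -55)
M + R(-117) = -55 - 117 = -172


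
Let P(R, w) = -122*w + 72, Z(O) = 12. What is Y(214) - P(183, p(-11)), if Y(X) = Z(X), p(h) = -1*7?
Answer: -914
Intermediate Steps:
p(h) = -7
Y(X) = 12
P(R, w) = 72 - 122*w
Y(214) - P(183, p(-11)) = 12 - (72 - 122*(-7)) = 12 - (72 + 854) = 12 - 1*926 = 12 - 926 = -914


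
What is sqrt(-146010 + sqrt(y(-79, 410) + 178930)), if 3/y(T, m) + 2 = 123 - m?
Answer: sqrt(-42196890 + 17*sqrt(51710767))/17 ≈ 381.56*I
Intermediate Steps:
y(T, m) = 3/(121 - m) (y(T, m) = 3/(-2 + (123 - m)) = 3/(121 - m))
sqrt(-146010 + sqrt(y(-79, 410) + 178930)) = sqrt(-146010 + sqrt(-3/(-121 + 410) + 178930)) = sqrt(-146010 + sqrt(-3/289 + 178930)) = sqrt(-146010 + sqrt(51710767/289)) = sqrt(-146010 + sqrt(51710767)/17)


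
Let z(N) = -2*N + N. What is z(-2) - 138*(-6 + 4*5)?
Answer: -1930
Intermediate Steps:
z(N) = -N
z(-2) - 138*(-6 + 4*5) = -1*(-2) - 138*(-6 + 4*5) = 2 - 138*(-6 + 20) = 2 - 138*14 = 2 - 1932 = -1930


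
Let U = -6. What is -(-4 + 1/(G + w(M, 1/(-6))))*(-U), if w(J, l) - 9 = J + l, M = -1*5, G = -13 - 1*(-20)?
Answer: 1524/65 ≈ 23.446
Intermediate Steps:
G = 7 (G = -13 + 20 = 7)
M = -5
w(J, l) = 9 + J + l (w(J, l) = 9 + (J + l) = 9 + J + l)
-(-4 + 1/(G + w(M, 1/(-6))))*(-U) = -(-4 + 1/(7 + (9 - 5 + 1/(-6))))*(-1*(-6)) = -(-4 + 1/(7 + (9 - 5 - 1/6)))*6 = -(-4 + 1/(7 + 23/6))*6 = -(-4 + 1/(65/6))*6 = -(-4 + 6/65)*6 = -(-254)*6/65 = -1*(-1524/65) = 1524/65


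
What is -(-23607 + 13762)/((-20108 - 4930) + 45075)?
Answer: 9845/20037 ≈ 0.49134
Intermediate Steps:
-(-23607 + 13762)/((-20108 - 4930) + 45075) = -(-9845)/(-25038 + 45075) = -(-9845)/20037 = -1*(-9845/20037) = 9845/20037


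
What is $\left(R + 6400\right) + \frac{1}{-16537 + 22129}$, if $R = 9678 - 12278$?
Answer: $\frac{21249601}{5592} \approx 3800.0$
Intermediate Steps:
$R = -2600$ ($R = 9678 - 12278 = -2600$)
$\left(R + 6400\right) + \frac{1}{-16537 + 22129} = \left(-2600 + 6400\right) + \frac{1}{-16537 + 22129} = 3800 + \frac{1}{5592} = \frac{21249601}{5592}$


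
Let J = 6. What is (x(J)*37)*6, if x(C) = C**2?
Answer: 7992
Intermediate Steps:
(x(J)*37)*6 = (6**2*37)*6 = (36*37)*6 = 1332*6 = 7992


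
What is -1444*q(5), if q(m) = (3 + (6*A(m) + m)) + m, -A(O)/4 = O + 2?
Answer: 223820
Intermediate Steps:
A(O) = -8 - 4*O (A(O) = -4*(O + 2) = -4*(2 + O) = -8 - 4*O)
q(m) = -45 - 22*m (q(m) = (3 + (6*(-8 - 4*m) + m)) + m = (3 + ((-48 - 24*m) + m)) + m = (3 + (-48 - 23*m)) + m = (-45 - 23*m) + m = -45 - 22*m)
-1444*q(5) = -1444*(-45 - 22*5) = -1444*(-45 - 110) = -1444*(-155) = 223820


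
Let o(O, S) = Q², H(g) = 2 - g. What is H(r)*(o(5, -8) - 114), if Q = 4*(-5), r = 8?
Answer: -1716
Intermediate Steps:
Q = -20
o(O, S) = 400 (o(O, S) = (-20)² = 400)
H(r)*(o(5, -8) - 114) = (2 - 1*8)*(400 - 114) = (2 - 8)*286 = -6*286 = -1716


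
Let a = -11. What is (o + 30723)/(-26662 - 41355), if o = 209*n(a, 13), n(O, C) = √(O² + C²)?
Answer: -30723/68017 - 209*√290/68017 ≈ -0.50402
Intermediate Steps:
n(O, C) = √(C² + O²)
o = 209*√290 (o = 209*√(13² + (-11)²) = 209*√(169 + 121) = 209*√290 ≈ 3559.1)
(o + 30723)/(-26662 - 41355) = (209*√290 + 30723)/(-26662 - 41355) = (30723 + 209*√290)/(-68017) = (30723 + 209*√290)*(-1/68017) = -30723/68017 - 209*√290/68017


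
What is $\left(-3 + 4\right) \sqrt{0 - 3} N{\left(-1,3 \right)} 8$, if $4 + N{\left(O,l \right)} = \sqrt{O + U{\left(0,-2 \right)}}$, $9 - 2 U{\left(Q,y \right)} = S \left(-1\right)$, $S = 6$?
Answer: $4 i \sqrt{3} \left(-8 + \sqrt{26}\right) \approx - 20.099 i$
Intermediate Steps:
$U{\left(Q,y \right)} = \frac{15}{2}$ ($U{\left(Q,y \right)} = \frac{9}{2} - \frac{6 \left(-1\right)}{2} = \frac{9}{2} - -3 = \frac{9}{2} + 3 = \frac{15}{2}$)
$N{\left(O,l \right)} = -4 + \sqrt{\frac{15}{2} + O}$ ($N{\left(O,l \right)} = -4 + \sqrt{O + \frac{15}{2}} = -4 + \sqrt{\frac{15}{2} + O}$)
$\left(-3 + 4\right) \sqrt{0 - 3} N{\left(-1,3 \right)} 8 = \left(-3 + 4\right) \sqrt{0 - 3} \left(-4 + \frac{\sqrt{30 + 4 \left(-1\right)}}{2}\right) 8 = 1 \sqrt{-3} \left(-4 + \frac{\sqrt{30 - 4}}{2}\right) 8 = 1 i \sqrt{3} \left(-4 + \frac{\sqrt{26}}{2}\right) 8 = i \sqrt{3} \left(-4 + \frac{\sqrt{26}}{2}\right) 8 = 8 i \sqrt{3} \left(-4 + \frac{\sqrt{26}}{2}\right)$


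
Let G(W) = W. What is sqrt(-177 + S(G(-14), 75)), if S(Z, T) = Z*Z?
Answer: sqrt(19) ≈ 4.3589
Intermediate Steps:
S(Z, T) = Z**2
sqrt(-177 + S(G(-14), 75)) = sqrt(-177 + (-14)**2) = sqrt(-177 + 196) = sqrt(19)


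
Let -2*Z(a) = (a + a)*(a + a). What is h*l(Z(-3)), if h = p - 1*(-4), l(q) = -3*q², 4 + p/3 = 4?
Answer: -3888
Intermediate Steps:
p = 0 (p = -12 + 3*4 = -12 + 12 = 0)
Z(a) = -2*a² (Z(a) = -(a + a)*(a + a)/2 = -2*a*2*a/2 = -2*a²)
h = 4 (h = 0 - 1*(-4) = 0 + 4 = 4)
h*l(Z(-3)) = 4*(-3*(-2*(-3)²)²) = 4*(-3*(-2*9)²) = 4*(-3*(-18)²) = 4*(-3*324) = 4*(-972) = -3888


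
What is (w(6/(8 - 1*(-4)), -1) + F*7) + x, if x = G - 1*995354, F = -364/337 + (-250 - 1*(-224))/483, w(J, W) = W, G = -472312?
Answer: -34127845325/23253 ≈ -1.4677e+6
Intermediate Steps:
F = -184574/162771 (F = -364*1/337 + (-250 + 224)*(1/483) = -364/337 - 26*1/483 = -364/337 - 26/483 = -184574/162771 ≈ -1.1339)
x = -1467666 (x = -472312 - 1*995354 = -472312 - 995354 = -1467666)
(w(6/(8 - 1*(-4)), -1) + F*7) + x = (-1 - 184574/162771*7) - 1467666 = (-1 - 184574/23253) - 1467666 = -207827/23253 - 1467666 = -34127845325/23253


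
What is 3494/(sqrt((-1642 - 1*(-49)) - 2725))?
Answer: -1747*I*sqrt(4318)/2159 ≈ -53.172*I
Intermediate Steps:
3494/(sqrt((-1642 - 1*(-49)) - 2725)) = 3494/(sqrt((-1642 + 49) - 2725)) = 3494/(sqrt(-1593 - 2725)) = 3494/(sqrt(-4318)) = 3494/((I*sqrt(4318))) = 3494*(-I*sqrt(4318)/4318) = -1747*I*sqrt(4318)/2159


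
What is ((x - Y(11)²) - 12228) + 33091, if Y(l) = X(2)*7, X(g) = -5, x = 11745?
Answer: 31383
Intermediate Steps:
Y(l) = -35 (Y(l) = -5*7 = -35)
((x - Y(11)²) - 12228) + 33091 = ((11745 - 1*(-35)²) - 12228) + 33091 = ((11745 - 1*1225) - 12228) + 33091 = ((11745 - 1225) - 12228) + 33091 = (10520 - 12228) + 33091 = -1708 + 33091 = 31383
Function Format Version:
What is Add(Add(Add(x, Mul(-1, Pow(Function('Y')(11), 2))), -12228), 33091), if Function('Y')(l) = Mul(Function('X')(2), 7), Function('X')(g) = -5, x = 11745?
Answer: 31383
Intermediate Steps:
Function('Y')(l) = -35 (Function('Y')(l) = Mul(-5, 7) = -35)
Add(Add(Add(x, Mul(-1, Pow(Function('Y')(11), 2))), -12228), 33091) = Add(Add(Add(11745, Mul(-1, Pow(-35, 2))), -12228), 33091) = Add(Add(Add(11745, Mul(-1, 1225)), -12228), 33091) = Add(Add(Add(11745, -1225), -12228), 33091) = Add(Add(10520, -12228), 33091) = Add(-1708, 33091) = 31383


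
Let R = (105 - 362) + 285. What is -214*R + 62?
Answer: -5930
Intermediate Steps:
R = 28 (R = -257 + 285 = 28)
-214*R + 62 = -214*28 + 62 = -5992 + 62 = -5930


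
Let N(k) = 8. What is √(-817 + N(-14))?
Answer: I*√809 ≈ 28.443*I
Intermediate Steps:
√(-817 + N(-14)) = √(-817 + 8) = √(-809) = I*√809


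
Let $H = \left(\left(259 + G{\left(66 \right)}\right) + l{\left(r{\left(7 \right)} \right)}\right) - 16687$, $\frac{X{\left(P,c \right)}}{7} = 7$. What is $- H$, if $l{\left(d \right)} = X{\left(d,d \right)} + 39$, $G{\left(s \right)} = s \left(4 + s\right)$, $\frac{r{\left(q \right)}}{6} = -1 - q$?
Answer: $11720$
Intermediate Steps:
$X{\left(P,c \right)} = 49$ ($X{\left(P,c \right)} = 7 \cdot 7 = 49$)
$r{\left(q \right)} = -6 - 6 q$ ($r{\left(q \right)} = 6 \left(-1 - q\right) = -6 - 6 q$)
$l{\left(d \right)} = 88$ ($l{\left(d \right)} = 49 + 39 = 88$)
$H = -11720$ ($H = \left(\left(259 + 66 \left(4 + 66\right)\right) + 88\right) - 16687 = \left(\left(259 + 66 \cdot 70\right) + 88\right) - 16687 = \left(\left(259 + 4620\right) + 88\right) - 16687 = \left(4879 + 88\right) - 16687 = 4967 - 16687 = -11720$)
$- H = \left(-1\right) \left(-11720\right) = 11720$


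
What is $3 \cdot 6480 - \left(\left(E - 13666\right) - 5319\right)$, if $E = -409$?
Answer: $38834$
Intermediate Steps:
$3 \cdot 6480 - \left(\left(E - 13666\right) - 5319\right) = 3 \cdot 6480 - \left(\left(-409 - 13666\right) - 5319\right) = 19440 - \left(-14075 - 5319\right) = 19440 - -19394 = 19440 + 19394 = 38834$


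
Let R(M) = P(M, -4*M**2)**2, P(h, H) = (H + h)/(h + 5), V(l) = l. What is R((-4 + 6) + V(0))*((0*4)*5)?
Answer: 0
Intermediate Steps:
P(h, H) = (H + h)/(5 + h)
R(M) = (M - 4*M**2)**2/(5 + M)**2 (R(M) = ((-4*M**2 + M)/(5 + M))**2 = ((M - 4*M**2)/(5 + M))**2 = (M - 4*M**2)**2/(5 + M)**2)
R((-4 + 6) + V(0))*((0*4)*5) = (((-4 + 6) + 0)**2*(-1 + 4*((-4 + 6) + 0))**2/(5 + ((-4 + 6) + 0))**2)*((0*4)*5) = ((2 + 0)**2*(-1 + 4*(2 + 0))**2/(5 + (2 + 0))**2)*(0*5) = (2**2*(-1 + 4*2)**2/(5 + 2)**2)*0 = (4*(-1 + 8)**2/7**2)*0 = (4*7**2*(1/49))*0 = (4*49*(1/49))*0 = 4*0 = 0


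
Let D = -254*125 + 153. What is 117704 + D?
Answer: 86107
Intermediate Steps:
D = -31597 (D = -31750 + 153 = -31597)
117704 + D = 117704 - 31597 = 86107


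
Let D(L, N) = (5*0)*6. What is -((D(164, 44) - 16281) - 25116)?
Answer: 41397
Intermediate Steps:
D(L, N) = 0 (D(L, N) = 0*6 = 0)
-((D(164, 44) - 16281) - 25116) = -((0 - 16281) - 25116) = -(-16281 - 25116) = -1*(-41397) = 41397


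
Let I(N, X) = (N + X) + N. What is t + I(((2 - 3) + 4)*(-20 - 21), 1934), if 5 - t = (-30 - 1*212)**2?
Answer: -56871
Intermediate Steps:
I(N, X) = X + 2*N
t = -58559 (t = 5 - (-30 - 1*212)**2 = 5 - (-30 - 212)**2 = 5 - 1*(-242)**2 = 5 - 1*58564 = 5 - 58564 = -58559)
t + I(((2 - 3) + 4)*(-20 - 21), 1934) = -58559 + (1934 + 2*(((2 - 3) + 4)*(-20 - 21))) = -58559 + (1934 + 2*((-1 + 4)*(-41))) = -58559 + (1934 + 2*(3*(-41))) = -58559 + (1934 + 2*(-123)) = -58559 + (1934 - 246) = -58559 + 1688 = -56871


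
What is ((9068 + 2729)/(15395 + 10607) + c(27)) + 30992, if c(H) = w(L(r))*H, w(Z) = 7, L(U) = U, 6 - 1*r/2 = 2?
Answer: 810780159/26002 ≈ 31181.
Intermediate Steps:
r = 8 (r = 12 - 2*2 = 12 - 4 = 8)
c(H) = 7*H
((9068 + 2729)/(15395 + 10607) + c(27)) + 30992 = ((9068 + 2729)/(15395 + 10607) + 7*27) + 30992 = (11797/26002 + 189) + 30992 = 4926175/26002 + 30992 = 810780159/26002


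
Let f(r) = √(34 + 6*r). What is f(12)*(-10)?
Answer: -10*√106 ≈ -102.96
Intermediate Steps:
f(12)*(-10) = √(34 + 6*12)*(-10) = √(34 + 72)*(-10) = √106*(-10) = -10*√106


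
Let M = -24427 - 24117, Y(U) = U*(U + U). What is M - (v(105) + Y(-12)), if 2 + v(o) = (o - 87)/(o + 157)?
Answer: -6396739/131 ≈ -48830.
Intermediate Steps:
Y(U) = 2*U² (Y(U) = U*(2*U) = 2*U²)
M = -48544
v(o) = -2 + (-87 + o)/(157 + o) (v(o) = -2 + (o - 87)/(o + 157) = -2 + (-87 + o)/(157 + o))
M - (v(105) + Y(-12)) = -48544 - ((-401 - 1*105)/(157 + 105) + 2*(-12)²) = -48544 - ((-401 - 105)/262 + 2*144) = -48544 - ((1/262)*(-506) + 288) = -48544 - (-253/131 + 288) = -48544 - 1*37475/131 = -48544 - 37475/131 = -6396739/131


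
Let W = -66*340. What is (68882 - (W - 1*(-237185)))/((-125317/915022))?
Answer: 133467853986/125317 ≈ 1.0650e+6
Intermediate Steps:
W = -22440
(68882 - (W - 1*(-237185)))/((-125317/915022)) = (68882 - (-22440 - 1*(-237185)))/((-125317/915022)) = (68882 - (-22440 + 237185))/((-125317*1/915022)) = (68882 - 1*214745)/(-125317/915022) = (68882 - 214745)*(-915022/125317) = -145863*(-915022/125317) = 133467853986/125317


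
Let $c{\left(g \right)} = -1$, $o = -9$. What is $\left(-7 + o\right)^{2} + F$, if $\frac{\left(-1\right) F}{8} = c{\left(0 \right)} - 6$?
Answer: $312$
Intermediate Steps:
$F = 56$ ($F = - 8 \left(-1 - 6\right) = \left(-8\right) \left(-7\right) = 56$)
$\left(-7 + o\right)^{2} + F = \left(-7 - 9\right)^{2} + 56 = \left(-16\right)^{2} + 56 = 256 + 56 = 312$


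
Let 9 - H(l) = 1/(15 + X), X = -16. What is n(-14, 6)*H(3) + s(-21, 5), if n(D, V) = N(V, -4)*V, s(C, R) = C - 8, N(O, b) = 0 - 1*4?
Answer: -269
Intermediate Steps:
N(O, b) = -4 (N(O, b) = 0 - 4 = -4)
s(C, R) = -8 + C
H(l) = 10 (H(l) = 9 - 1/(15 - 16) = 9 - 1/(-1) = 9 - 1*(-1) = 9 + 1 = 10)
n(D, V) = -4*V
n(-14, 6)*H(3) + s(-21, 5) = -4*6*10 + (-8 - 21) = -24*10 - 29 = -240 - 29 = -269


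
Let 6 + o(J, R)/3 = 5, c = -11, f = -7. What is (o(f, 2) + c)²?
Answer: 196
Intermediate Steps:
o(J, R) = -3 (o(J, R) = -18 + 3*5 = -18 + 15 = -3)
(o(f, 2) + c)² = (-3 - 11)² = (-14)² = 196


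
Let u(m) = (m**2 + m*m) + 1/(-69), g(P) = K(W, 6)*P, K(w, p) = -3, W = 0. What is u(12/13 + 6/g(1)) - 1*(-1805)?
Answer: 21074984/11661 ≈ 1807.3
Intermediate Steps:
g(P) = -3*P
u(m) = -1/69 + 2*m**2 (u(m) = (m**2 + m**2) - 1/69 = 2*m**2 - 1/69 = -1/69 + 2*m**2)
u(12/13 + 6/g(1)) - 1*(-1805) = (-1/69 + 2*(12/13 + 6/((-3*1)))**2) - 1*(-1805) = (-1/69 + 2*(12*(1/13) + 6/(-3))**2) + 1805 = (-1/69 + 2*(12/13 + 6*(-1/3))**2) + 1805 = (-1/69 + 2*(12/13 - 2)**2) + 1805 = (-1/69 + 2*(-14/13)**2) + 1805 = (-1/69 + 2*(196/169)) + 1805 = (-1/69 + 392/169) + 1805 = 26879/11661 + 1805 = 21074984/11661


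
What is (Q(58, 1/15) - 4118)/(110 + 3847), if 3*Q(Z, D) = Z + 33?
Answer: -12263/11871 ≈ -1.0330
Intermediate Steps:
Q(Z, D) = 11 + Z/3 (Q(Z, D) = (Z + 33)/3 = (33 + Z)/3 = 11 + Z/3)
(Q(58, 1/15) - 4118)/(110 + 3847) = ((11 + (⅓)*58) - 4118)/(110 + 3847) = ((11 + 58/3) - 4118)/3957 = (91/3 - 4118)*(1/3957) = -12263/3*1/3957 = -12263/11871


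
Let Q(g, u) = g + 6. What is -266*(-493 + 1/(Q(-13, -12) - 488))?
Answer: 64913576/495 ≈ 1.3114e+5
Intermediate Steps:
Q(g, u) = 6 + g
-266*(-493 + 1/(Q(-13, -12) - 488)) = -266*(-493 + 1/((6 - 13) - 488)) = -266*(-493 + 1/(-7 - 488)) = -266*(-493 + 1/(-495)) = -266*(-493 - 1/495) = -266*(-244036/495) = 64913576/495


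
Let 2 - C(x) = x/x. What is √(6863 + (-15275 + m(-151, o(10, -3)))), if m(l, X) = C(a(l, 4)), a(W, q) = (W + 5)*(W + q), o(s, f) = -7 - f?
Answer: I*√8411 ≈ 91.712*I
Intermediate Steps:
a(W, q) = (5 + W)*(W + q)
C(x) = 1 (C(x) = 2 - x/x = 2 - 1*1 = 2 - 1 = 1)
m(l, X) = 1
√(6863 + (-15275 + m(-151, o(10, -3)))) = √(6863 + (-15275 + 1)) = √(6863 - 15274) = √(-8411) = I*√8411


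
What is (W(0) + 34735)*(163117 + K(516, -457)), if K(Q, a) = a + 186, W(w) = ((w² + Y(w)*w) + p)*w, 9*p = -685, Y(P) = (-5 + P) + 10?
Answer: 5656455810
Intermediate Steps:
Y(P) = 5 + P
p = -685/9 (p = (⅑)*(-685) = -685/9 ≈ -76.111)
W(w) = w*(-685/9 + w² + w*(5 + w)) (W(w) = ((w² + (5 + w)*w) - 685/9)*w = ((w² + w*(5 + w)) - 685/9)*w = (-685/9 + w² + w*(5 + w))*w = w*(-685/9 + w² + w*(5 + w)))
K(Q, a) = 186 + a
(W(0) + 34735)*(163117 + K(516, -457)) = ((⅑)*0*(-685 + 18*0² + 45*0) + 34735)*(163117 + (186 - 457)) = ((⅑)*0*(-685 + 18*0 + 0) + 34735)*(163117 - 271) = ((⅑)*0*(-685 + 0 + 0) + 34735)*162846 = ((⅑)*0*(-685) + 34735)*162846 = (0 + 34735)*162846 = 34735*162846 = 5656455810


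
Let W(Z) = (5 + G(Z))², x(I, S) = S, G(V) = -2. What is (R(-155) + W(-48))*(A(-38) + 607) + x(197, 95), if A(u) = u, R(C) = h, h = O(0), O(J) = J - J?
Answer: 5216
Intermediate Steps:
O(J) = 0
h = 0
R(C) = 0
W(Z) = 9 (W(Z) = (5 - 2)² = 3² = 9)
(R(-155) + W(-48))*(A(-38) + 607) + x(197, 95) = (0 + 9)*(-38 + 607) + 95 = 9*569 + 95 = 5121 + 95 = 5216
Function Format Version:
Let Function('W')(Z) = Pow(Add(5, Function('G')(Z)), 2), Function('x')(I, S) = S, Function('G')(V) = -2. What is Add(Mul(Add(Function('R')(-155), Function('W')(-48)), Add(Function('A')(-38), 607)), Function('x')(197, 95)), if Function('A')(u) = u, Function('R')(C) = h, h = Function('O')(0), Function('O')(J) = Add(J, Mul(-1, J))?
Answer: 5216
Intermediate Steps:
Function('O')(J) = 0
h = 0
Function('R')(C) = 0
Function('W')(Z) = 9 (Function('W')(Z) = Pow(Add(5, -2), 2) = Pow(3, 2) = 9)
Add(Mul(Add(Function('R')(-155), Function('W')(-48)), Add(Function('A')(-38), 607)), Function('x')(197, 95)) = Add(Mul(Add(0, 9), Add(-38, 607)), 95) = Add(Mul(9, 569), 95) = Add(5121, 95) = 5216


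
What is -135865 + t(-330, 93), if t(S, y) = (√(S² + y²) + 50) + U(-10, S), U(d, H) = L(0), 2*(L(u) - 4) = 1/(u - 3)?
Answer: -814867/6 + 3*√13061 ≈ -1.3547e+5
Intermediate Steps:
L(u) = 4 + 1/(2*(-3 + u)) (L(u) = 4 + 1/(2*(u - 3)) = 4 + 1/(2*(-3 + u)))
U(d, H) = 23/6 (U(d, H) = (-23 + 8*0)/(2*(-3 + 0)) = (½)*(-23 + 0)/(-3) = (½)*(-⅓)*(-23) = 23/6)
t(S, y) = 323/6 + √(S² + y²) (t(S, y) = (√(S² + y²) + 50) + 23/6 = (50 + √(S² + y²)) + 23/6 = 323/6 + √(S² + y²))
-135865 + t(-330, 93) = -135865 + (323/6 + √((-330)² + 93²)) = -135865 + (323/6 + √(108900 + 8649)) = -135865 + (323/6 + √117549) = -135865 + (323/6 + 3*√13061) = -814867/6 + 3*√13061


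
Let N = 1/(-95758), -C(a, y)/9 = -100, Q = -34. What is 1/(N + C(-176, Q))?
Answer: 95758/86182199 ≈ 0.0011111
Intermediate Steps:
C(a, y) = 900 (C(a, y) = -9*(-100) = 900)
N = -1/95758 ≈ -1.0443e-5
1/(N + C(-176, Q)) = 1/(-1/95758 + 900) = 1/(86182199/95758) = 95758/86182199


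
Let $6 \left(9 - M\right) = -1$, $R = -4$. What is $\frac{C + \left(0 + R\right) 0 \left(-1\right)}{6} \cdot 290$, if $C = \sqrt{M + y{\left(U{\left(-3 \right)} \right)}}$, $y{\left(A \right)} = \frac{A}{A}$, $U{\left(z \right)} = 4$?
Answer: $\frac{145 \sqrt{366}}{18} \approx 154.11$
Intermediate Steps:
$y{\left(A \right)} = 1$
$M = \frac{55}{6}$ ($M = 9 - - \frac{1}{6} = 9 + \frac{1}{6} = \frac{55}{6} \approx 9.1667$)
$C = \frac{\sqrt{366}}{6}$ ($C = \sqrt{\frac{55}{6} + 1} = \sqrt{\frac{61}{6}} = \frac{\sqrt{366}}{6} \approx 3.1885$)
$\frac{C + \left(0 + R\right) 0 \left(-1\right)}{6} \cdot 290 = \frac{\frac{\sqrt{366}}{6} + \left(0 - 4\right) 0 \left(-1\right)}{6} \cdot 290 = \left(\frac{\sqrt{366}}{6} + \left(-4\right) 0 \left(-1\right)\right) \frac{1}{6} \cdot 290 = \left(\frac{\sqrt{366}}{6} + 0 \left(-1\right)\right) \frac{1}{6} \cdot 290 = \left(\frac{\sqrt{366}}{6} + 0\right) \frac{1}{6} \cdot 290 = \frac{\sqrt{366}}{6} \cdot \frac{1}{6} \cdot 290 = \frac{\sqrt{366}}{36} \cdot 290 = \frac{145 \sqrt{366}}{18}$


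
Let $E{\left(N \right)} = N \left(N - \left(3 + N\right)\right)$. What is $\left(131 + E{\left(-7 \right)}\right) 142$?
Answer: $21584$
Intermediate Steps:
$E{\left(N \right)} = - 3 N$ ($E{\left(N \right)} = N \left(-3\right) = - 3 N$)
$\left(131 + E{\left(-7 \right)}\right) 142 = \left(131 - -21\right) 142 = \left(131 + 21\right) 142 = 152 \cdot 142 = 21584$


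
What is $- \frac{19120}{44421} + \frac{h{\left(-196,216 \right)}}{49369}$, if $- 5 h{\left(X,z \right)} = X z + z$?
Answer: $- \frac{569732776}{2193020349} \approx -0.25979$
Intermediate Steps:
$h{\left(X,z \right)} = - \frac{z}{5} - \frac{X z}{5}$ ($h{\left(X,z \right)} = - \frac{X z + z}{5} = - \frac{z + X z}{5} = - \frac{z}{5} - \frac{X z}{5}$)
$- \frac{19120}{44421} + \frac{h{\left(-196,216 \right)}}{49369} = - \frac{19120}{44421} + \frac{\left(- \frac{1}{5}\right) 216 \left(1 - 196\right)}{49369} = \left(-19120\right) \frac{1}{44421} + \left(- \frac{1}{5}\right) 216 \left(-195\right) \frac{1}{49369} = - \frac{19120}{44421} + 8424 \cdot \frac{1}{49369} = - \frac{19120}{44421} + \frac{8424}{49369} = - \frac{569732776}{2193020349}$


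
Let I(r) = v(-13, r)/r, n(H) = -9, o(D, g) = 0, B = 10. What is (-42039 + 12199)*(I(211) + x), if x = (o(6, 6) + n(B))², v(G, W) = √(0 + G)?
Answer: -2417040 - 29840*I*√13/211 ≈ -2.417e+6 - 509.9*I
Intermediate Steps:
v(G, W) = √G
x = 81 (x = (0 - 9)² = (-9)² = 81)
I(r) = I*√13/r (I(r) = √(-13)/r = (I*√13)/r = I*√13/r)
(-42039 + 12199)*(I(211) + x) = (-42039 + 12199)*(I*√13/211 + 81) = -29840*(I*√13*(1/211) + 81) = -29840*(I*√13/211 + 81) = -29840*(81 + I*√13/211) = -2417040 - 29840*I*√13/211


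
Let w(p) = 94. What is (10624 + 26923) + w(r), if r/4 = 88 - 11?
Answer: 37641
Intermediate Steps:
r = 308 (r = 4*(88 - 11) = 4*77 = 308)
(10624 + 26923) + w(r) = (10624 + 26923) + 94 = 37547 + 94 = 37641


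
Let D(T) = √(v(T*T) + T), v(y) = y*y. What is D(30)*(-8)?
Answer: -8*√810030 ≈ -7200.1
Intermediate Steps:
v(y) = y²
D(T) = √(T + T⁴) (D(T) = √((T*T)² + T) = √((T²)² + T) = √(T⁴ + T) = √(T + T⁴))
D(30)*(-8) = √(30 + 30⁴)*(-8) = √(30 + 810000)*(-8) = √810030*(-8) = -8*√810030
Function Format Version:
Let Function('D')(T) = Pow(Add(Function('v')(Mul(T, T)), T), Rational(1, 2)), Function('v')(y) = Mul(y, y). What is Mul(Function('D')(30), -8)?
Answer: Mul(-8, Pow(810030, Rational(1, 2))) ≈ -7200.1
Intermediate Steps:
Function('v')(y) = Pow(y, 2)
Function('D')(T) = Pow(Add(T, Pow(T, 4)), Rational(1, 2)) (Function('D')(T) = Pow(Add(Pow(Mul(T, T), 2), T), Rational(1, 2)) = Pow(Add(Pow(Pow(T, 2), 2), T), Rational(1, 2)) = Pow(Add(Pow(T, 4), T), Rational(1, 2)) = Pow(Add(T, Pow(T, 4)), Rational(1, 2)))
Mul(Function('D')(30), -8) = Mul(Pow(Add(30, Pow(30, 4)), Rational(1, 2)), -8) = Mul(Pow(Add(30, 810000), Rational(1, 2)), -8) = Mul(Pow(810030, Rational(1, 2)), -8) = Mul(-8, Pow(810030, Rational(1, 2)))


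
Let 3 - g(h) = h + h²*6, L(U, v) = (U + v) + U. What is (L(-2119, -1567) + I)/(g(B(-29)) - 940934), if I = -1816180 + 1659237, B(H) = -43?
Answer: 81374/475991 ≈ 0.17096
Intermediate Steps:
I = -156943
L(U, v) = v + 2*U
g(h) = 3 - h - 6*h² (g(h) = 3 - (h + h²*6) = 3 - (h + 6*h²) = 3 + (-h - 6*h²) = 3 - h - 6*h²)
(L(-2119, -1567) + I)/(g(B(-29)) - 940934) = ((-1567 + 2*(-2119)) - 156943)/((3 - 1*(-43) - 6*(-43)²) - 940934) = ((-1567 - 4238) - 156943)/((3 + 43 - 6*1849) - 940934) = (-5805 - 156943)/((3 + 43 - 11094) - 940934) = -162748/(-11048 - 940934) = -162748/(-951982) = -162748*(-1/951982) = 81374/475991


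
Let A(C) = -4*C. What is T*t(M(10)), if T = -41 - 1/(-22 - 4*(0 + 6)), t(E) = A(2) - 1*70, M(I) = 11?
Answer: 73515/23 ≈ 3196.3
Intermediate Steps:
t(E) = -78 (t(E) = -4*2 - 1*70 = -8 - 70 = -78)
T = -1885/46 (T = -41 - 1/(-22 - 4*6) = -41 - 1/(-22 - 24) = -41 - 1/(-46) = -41 - 1*(-1/46) = -41 + 1/46 = -1885/46 ≈ -40.978)
T*t(M(10)) = -1885/46*(-78) = 73515/23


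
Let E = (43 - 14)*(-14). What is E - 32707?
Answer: -33113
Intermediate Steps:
E = -406 (E = 29*(-14) = -406)
E - 32707 = -406 - 32707 = -33113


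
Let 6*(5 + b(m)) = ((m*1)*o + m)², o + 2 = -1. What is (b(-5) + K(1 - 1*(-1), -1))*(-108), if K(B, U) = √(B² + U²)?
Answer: -1260 - 108*√5 ≈ -1501.5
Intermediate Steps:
o = -3 (o = -2 - 1 = -3)
b(m) = -5 + 2*m²/3 (b(m) = -5 + ((m*1)*(-3) + m)²/6 = -5 + (m*(-3) + m)²/6 = -5 + (-3*m + m)²/6 = -5 + (-2*m)²/6 = -5 + (4*m²)/6 = -5 + 2*m²/3)
(b(-5) + K(1 - 1*(-1), -1))*(-108) = ((-5 + (⅔)*(-5)²) + √((1 - 1*(-1))² + (-1)²))*(-108) = ((-5 + (⅔)*25) + √((1 + 1)² + 1))*(-108) = ((-5 + 50/3) + √(2² + 1))*(-108) = (35/3 + √(4 + 1))*(-108) = (35/3 + √5)*(-108) = -1260 - 108*√5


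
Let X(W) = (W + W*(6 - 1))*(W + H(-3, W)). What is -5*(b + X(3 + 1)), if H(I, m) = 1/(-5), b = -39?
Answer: -261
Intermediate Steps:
H(I, m) = -⅕
X(W) = 6*W*(-⅕ + W) (X(W) = (W + W*(6 - 1))*(W - ⅕) = (W + W*5)*(-⅕ + W) = (W + 5*W)*(-⅕ + W) = (6*W)*(-⅕ + W) = 6*W*(-⅕ + W))
-5*(b + X(3 + 1)) = -5*(-39 + 6*(3 + 1)*(-1 + 5*(3 + 1))/5) = -5*(-39 + (6/5)*4*(-1 + 5*4)) = -5*(-39 + (6/5)*4*(-1 + 20)) = -5*(-39 + (6/5)*4*19) = -5*(-39 + 456/5) = -5*261/5 = -261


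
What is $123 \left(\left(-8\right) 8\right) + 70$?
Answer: $-7802$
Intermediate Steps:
$123 \left(\left(-8\right) 8\right) + 70 = 123 \left(-64\right) + 70 = -7872 + 70 = -7802$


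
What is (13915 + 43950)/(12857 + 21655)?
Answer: 57865/34512 ≈ 1.6767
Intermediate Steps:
(13915 + 43950)/(12857 + 21655) = 57865/34512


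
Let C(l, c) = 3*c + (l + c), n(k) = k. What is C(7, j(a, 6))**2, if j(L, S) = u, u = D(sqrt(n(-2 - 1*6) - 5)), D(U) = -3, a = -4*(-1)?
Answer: 25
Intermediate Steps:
a = 4
u = -3
j(L, S) = -3
C(l, c) = l + 4*c (C(l, c) = 3*c + (c + l) = l + 4*c)
C(7, j(a, 6))**2 = (7 + 4*(-3))**2 = (7 - 12)**2 = (-5)**2 = 25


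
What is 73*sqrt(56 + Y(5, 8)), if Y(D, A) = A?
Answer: 584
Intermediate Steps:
73*sqrt(56 + Y(5, 8)) = 73*sqrt(56 + 8) = 73*sqrt(64) = 73*8 = 584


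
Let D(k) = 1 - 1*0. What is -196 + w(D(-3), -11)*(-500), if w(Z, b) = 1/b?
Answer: -1656/11 ≈ -150.55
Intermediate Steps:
D(k) = 1 (D(k) = 1 + 0 = 1)
-196 + w(D(-3), -11)*(-500) = -196 - 500/(-11) = -196 - 1/11*(-500) = -196 + 500/11 = -1656/11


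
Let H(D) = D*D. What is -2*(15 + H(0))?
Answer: -30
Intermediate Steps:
H(D) = D²
-2*(15 + H(0)) = -2*(15 + 0²) = -2*(15 + 0) = -2*15 = -30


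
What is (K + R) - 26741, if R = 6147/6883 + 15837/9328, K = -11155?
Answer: -2432932085817/64204624 ≈ -37893.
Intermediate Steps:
R = 166345287/64204624 (R = 6147*(1/6883) + 15837*(1/9328) = 6147/6883 + 15837/9328 = 166345287/64204624 ≈ 2.5909)
(K + R) - 26741 = (-11155 + 166345287/64204624) - 26741 = -716036235433/64204624 - 26741 = -2432932085817/64204624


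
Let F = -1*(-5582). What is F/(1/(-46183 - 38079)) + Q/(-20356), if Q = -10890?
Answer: -4787227220707/10178 ≈ -4.7035e+8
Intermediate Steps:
F = 5582
F/(1/(-46183 - 38079)) + Q/(-20356) = 5582/(1/(-46183 - 38079)) - 10890/(-20356) = 5582/(1/(-84262)) - 10890*(-1/20356) = 5582/(-1/84262) + 5445/10178 = 5582*(-84262) + 5445/10178 = -470350484 + 5445/10178 = -4787227220707/10178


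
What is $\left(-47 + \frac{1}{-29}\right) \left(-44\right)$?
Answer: $\frac{60016}{29} \approx 2069.5$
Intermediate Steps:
$\left(-47 + \frac{1}{-29}\right) \left(-44\right) = \left(-47 - \frac{1}{29}\right) \left(-44\right) = \left(- \frac{1364}{29}\right) \left(-44\right) = \frac{60016}{29}$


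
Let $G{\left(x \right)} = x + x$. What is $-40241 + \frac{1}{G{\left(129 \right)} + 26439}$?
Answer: $- \frac{1074313976}{26697} \approx -40241.0$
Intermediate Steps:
$G{\left(x \right)} = 2 x$
$-40241 + \frac{1}{G{\left(129 \right)} + 26439} = -40241 + \frac{1}{2 \cdot 129 + 26439} = -40241 + \frac{1}{258 + 26439} = -40241 + \frac{1}{26697} = - \frac{1074313976}{26697}$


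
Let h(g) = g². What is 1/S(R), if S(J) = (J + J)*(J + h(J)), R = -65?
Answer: -1/540800 ≈ -1.8491e-6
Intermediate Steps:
S(J) = 2*J*(J + J²) (S(J) = (J + J)*(J + J²) = (2*J)*(J + J²) = 2*J*(J + J²))
1/S(R) = 1/(2*(-65)²*(1 - 65)) = 1/(2*4225*(-64)) = 1/(-540800) = -1/540800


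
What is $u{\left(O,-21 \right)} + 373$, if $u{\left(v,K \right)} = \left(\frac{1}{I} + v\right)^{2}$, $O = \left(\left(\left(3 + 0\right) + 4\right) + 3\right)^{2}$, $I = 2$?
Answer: $\frac{41893}{4} \approx 10473.0$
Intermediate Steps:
$O = 100$ ($O = \left(\left(3 + 4\right) + 3\right)^{2} = \left(7 + 3\right)^{2} = 10^{2} = 100$)
$u{\left(v,K \right)} = \left(\frac{1}{2} + v\right)^{2}$
$u{\left(O,-21 \right)} + 373 = \frac{\left(1 + 2 \cdot 100\right)^{2}}{4} + 373 = \frac{\left(1 + 200\right)^{2}}{4} + 373 = \frac{201^{2}}{4} + 373 = \frac{1}{4} \cdot 40401 + 373 = \frac{40401}{4} + 373 = \frac{41893}{4}$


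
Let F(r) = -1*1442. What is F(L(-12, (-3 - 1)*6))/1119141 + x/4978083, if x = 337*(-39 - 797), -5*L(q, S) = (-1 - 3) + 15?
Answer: -9772006906/168823538991 ≈ -0.057883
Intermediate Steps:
L(q, S) = -11/5 (L(q, S) = -((-1 - 3) + 15)/5 = -(-4 + 15)/5 = -⅕*11 = -11/5)
F(r) = -1442
x = -281732 (x = 337*(-836) = -281732)
F(L(-12, (-3 - 1)*6))/1119141 + x/4978083 = -1442/1119141 - 281732/4978083 = -1442*1/1119141 - 281732*1/4978083 = -1442/1119141 - 25612/452553 = -9772006906/168823538991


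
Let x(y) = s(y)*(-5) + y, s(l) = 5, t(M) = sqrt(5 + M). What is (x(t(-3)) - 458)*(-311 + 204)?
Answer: 51681 - 107*sqrt(2) ≈ 51530.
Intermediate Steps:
x(y) = -25 + y (x(y) = 5*(-5) + y = -25 + y)
(x(t(-3)) - 458)*(-311 + 204) = ((-25 + sqrt(5 - 3)) - 458)*(-311 + 204) = ((-25 + sqrt(2)) - 458)*(-107) = (-483 + sqrt(2))*(-107) = 51681 - 107*sqrt(2)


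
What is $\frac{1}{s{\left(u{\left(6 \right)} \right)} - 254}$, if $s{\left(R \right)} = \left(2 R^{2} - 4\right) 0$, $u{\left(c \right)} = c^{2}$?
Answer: $- \frac{1}{254} \approx -0.003937$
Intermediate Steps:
$s{\left(R \right)} = 0$ ($s{\left(R \right)} = \left(-4 + 2 R^{2}\right) 0 = 0$)
$\frac{1}{s{\left(u{\left(6 \right)} \right)} - 254} = \frac{1}{0 - 254} = \frac{1}{-254} = - \frac{1}{254}$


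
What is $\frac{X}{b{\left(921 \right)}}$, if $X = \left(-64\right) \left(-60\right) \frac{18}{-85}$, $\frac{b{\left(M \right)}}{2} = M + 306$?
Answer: $- \frac{2304}{6953} \approx -0.33137$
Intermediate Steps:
$b{\left(M \right)} = 612 + 2 M$ ($b{\left(M \right)} = 2 \left(M + 306\right) = 2 \left(306 + M\right) = 612 + 2 M$)
$X = - \frac{13824}{17}$ ($X = 3840 \cdot 18 \left(- \frac{1}{85}\right) = 3840 \left(- \frac{18}{85}\right) = - \frac{13824}{17} \approx -813.18$)
$\frac{X}{b{\left(921 \right)}} = - \frac{13824}{17 \left(612 + 2 \cdot 921\right)} = - \frac{13824}{17 \left(612 + 1842\right)} = - \frac{13824}{17 \cdot 2454} = \left(- \frac{13824}{17}\right) \frac{1}{2454} = - \frac{2304}{6953}$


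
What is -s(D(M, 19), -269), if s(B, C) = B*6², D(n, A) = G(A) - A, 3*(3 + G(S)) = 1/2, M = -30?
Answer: 786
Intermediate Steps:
G(S) = -17/6 (G(S) = -3 + (⅓)/2 = -3 + (⅓)*(½) = -3 + ⅙ = -17/6)
D(n, A) = -17/6 - A
s(B, C) = 36*B (s(B, C) = B*36 = 36*B)
-s(D(M, 19), -269) = -36*(-17/6 - 1*19) = -36*(-17/6 - 19) = -36*(-131)/6 = -1*(-786) = 786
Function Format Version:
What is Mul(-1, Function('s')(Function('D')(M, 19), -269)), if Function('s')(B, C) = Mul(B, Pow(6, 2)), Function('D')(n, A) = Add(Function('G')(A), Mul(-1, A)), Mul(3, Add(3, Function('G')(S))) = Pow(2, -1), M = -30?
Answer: 786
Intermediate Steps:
Function('G')(S) = Rational(-17, 6) (Function('G')(S) = Add(-3, Mul(Rational(1, 3), Pow(2, -1))) = Add(-3, Mul(Rational(1, 3), Rational(1, 2))) = Add(-3, Rational(1, 6)) = Rational(-17, 6))
Function('D')(n, A) = Add(Rational(-17, 6), Mul(-1, A))
Function('s')(B, C) = Mul(36, B) (Function('s')(B, C) = Mul(B, 36) = Mul(36, B))
Mul(-1, Function('s')(Function('D')(M, 19), -269)) = Mul(-1, Mul(36, Add(Rational(-17, 6), Mul(-1, 19)))) = Mul(-1, Mul(36, Add(Rational(-17, 6), -19))) = Mul(-1, Mul(36, Rational(-131, 6))) = Mul(-1, -786) = 786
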